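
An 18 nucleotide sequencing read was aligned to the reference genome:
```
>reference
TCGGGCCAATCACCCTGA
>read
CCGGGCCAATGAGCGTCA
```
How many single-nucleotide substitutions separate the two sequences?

Comparing position by position, 5 bases differ: 1 (T/C), 11 (C/G), 13 (C/G), 15 (C/G), 17 (G/C).

5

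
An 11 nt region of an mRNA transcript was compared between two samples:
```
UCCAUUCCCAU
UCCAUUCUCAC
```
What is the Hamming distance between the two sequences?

Comparing position by position, 2 bases differ: 8 (C/U), 11 (U/C).

2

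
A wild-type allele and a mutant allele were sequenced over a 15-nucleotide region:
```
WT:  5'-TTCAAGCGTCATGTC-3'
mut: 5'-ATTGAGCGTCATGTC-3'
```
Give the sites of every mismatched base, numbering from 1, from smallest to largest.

1, 3, 4

Scanning 1-based: 1: T/A; 3: C/T; 4: A/G.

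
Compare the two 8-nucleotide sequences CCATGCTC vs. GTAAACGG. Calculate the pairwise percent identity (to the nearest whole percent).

25%

6 positions differ (1, 2, 4, 5, 7, 8), so 2 of 8 match: 2/8 = 25%.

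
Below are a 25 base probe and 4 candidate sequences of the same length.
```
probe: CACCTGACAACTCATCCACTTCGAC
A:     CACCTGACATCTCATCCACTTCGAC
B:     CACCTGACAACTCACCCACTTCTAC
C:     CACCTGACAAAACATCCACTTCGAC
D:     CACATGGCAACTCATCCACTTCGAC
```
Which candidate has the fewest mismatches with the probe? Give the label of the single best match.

A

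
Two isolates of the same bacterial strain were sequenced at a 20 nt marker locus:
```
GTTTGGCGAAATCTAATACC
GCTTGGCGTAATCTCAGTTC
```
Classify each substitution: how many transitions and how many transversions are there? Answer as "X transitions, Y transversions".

2 transitions, 4 transversions

Mismatches (1-based):
site 2: T→C (pyrimidine→pyrimidine, transition)
site 9: A→T (purine→pyrimidine, transversion)
site 15: A→C (purine→pyrimidine, transversion)
site 17: T→G (pyrimidine→purine, transversion)
site 18: A→T (purine→pyrimidine, transversion)
site 19: C→T (pyrimidine→pyrimidine, transition)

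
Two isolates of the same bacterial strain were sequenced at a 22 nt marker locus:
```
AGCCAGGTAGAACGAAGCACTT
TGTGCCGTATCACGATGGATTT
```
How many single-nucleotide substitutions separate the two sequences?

The sequences differ at positions 1, 3, 4, 5, 6, 10, 11, 16, 18, 20 (1-based) — 10 in total.

10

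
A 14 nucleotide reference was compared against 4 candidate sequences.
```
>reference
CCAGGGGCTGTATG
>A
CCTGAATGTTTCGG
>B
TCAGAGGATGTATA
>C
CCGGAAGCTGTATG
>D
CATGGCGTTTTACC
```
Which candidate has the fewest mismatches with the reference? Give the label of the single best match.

Hamming distances to reference — A: 8; B: 4; C: 3; D: 7.
Smallest is C with 3 mismatches.

C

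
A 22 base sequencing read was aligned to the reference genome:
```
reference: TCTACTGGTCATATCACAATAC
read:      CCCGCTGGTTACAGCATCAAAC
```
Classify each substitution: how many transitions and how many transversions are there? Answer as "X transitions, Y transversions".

6 transitions, 3 transversions

Mismatches (1-based):
site 1: T→C (pyrimidine→pyrimidine, transition)
site 3: T→C (pyrimidine→pyrimidine, transition)
site 4: A→G (purine→purine, transition)
site 10: C→T (pyrimidine→pyrimidine, transition)
site 12: T→C (pyrimidine→pyrimidine, transition)
site 14: T→G (pyrimidine→purine, transversion)
site 17: C→T (pyrimidine→pyrimidine, transition)
site 18: A→C (purine→pyrimidine, transversion)
site 20: T→A (pyrimidine→purine, transversion)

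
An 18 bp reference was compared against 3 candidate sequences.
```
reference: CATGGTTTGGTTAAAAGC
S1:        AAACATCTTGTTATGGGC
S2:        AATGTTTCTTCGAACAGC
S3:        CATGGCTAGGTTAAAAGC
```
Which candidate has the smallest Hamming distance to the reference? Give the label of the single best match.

Hamming distances to reference — S1: 9; S2: 8; S3: 2.
Smallest is S3 with 2 mismatches.

S3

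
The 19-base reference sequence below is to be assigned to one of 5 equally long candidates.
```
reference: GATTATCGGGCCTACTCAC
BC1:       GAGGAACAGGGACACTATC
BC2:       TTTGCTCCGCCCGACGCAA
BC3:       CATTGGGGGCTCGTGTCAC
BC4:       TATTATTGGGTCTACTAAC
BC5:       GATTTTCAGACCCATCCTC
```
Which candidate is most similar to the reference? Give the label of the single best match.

BC4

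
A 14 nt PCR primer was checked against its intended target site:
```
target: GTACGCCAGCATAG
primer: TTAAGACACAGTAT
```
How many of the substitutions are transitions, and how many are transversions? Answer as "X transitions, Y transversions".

Mismatches (1-based):
base 1: G→T (purine→pyrimidine, transversion)
base 4: C→A (pyrimidine→purine, transversion)
base 6: C→A (pyrimidine→purine, transversion)
base 9: G→C (purine→pyrimidine, transversion)
base 10: C→A (pyrimidine→purine, transversion)
base 11: A→G (purine→purine, transition)
base 14: G→T (purine→pyrimidine, transversion)

1 transition, 6 transversions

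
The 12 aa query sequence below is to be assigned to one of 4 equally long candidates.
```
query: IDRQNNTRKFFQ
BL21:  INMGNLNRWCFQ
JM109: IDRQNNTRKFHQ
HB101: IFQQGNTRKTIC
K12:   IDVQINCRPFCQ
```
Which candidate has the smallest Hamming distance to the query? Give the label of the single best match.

Hamming distances to query — BL21: 7; JM109: 1; HB101: 6; K12: 5.
Smallest is JM109 with 1 mismatch.

JM109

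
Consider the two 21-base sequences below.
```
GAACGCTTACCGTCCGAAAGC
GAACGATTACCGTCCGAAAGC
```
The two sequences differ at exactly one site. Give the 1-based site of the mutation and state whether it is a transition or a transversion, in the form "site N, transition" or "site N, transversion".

site 6, transversion

The sequences differ only at site 6: C→A (pyrimidine→purine), a transversion.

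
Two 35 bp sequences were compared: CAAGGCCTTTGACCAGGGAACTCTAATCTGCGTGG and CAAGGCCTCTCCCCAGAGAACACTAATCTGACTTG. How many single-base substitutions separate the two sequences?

8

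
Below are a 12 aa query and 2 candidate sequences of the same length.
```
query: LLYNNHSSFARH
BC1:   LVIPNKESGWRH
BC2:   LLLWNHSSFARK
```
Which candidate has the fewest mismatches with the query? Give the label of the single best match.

Hamming distances to query — BC1: 7; BC2: 3.
Smallest is BC2 with 3 mismatches.

BC2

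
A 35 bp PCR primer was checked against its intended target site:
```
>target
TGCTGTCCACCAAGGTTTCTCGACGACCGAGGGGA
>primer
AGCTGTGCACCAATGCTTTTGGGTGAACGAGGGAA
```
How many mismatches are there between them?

10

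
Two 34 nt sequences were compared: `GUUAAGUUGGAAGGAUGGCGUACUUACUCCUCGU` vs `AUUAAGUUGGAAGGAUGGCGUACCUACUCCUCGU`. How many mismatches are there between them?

2

Mismatches (1-based): base 1: G→A; base 24: U→C.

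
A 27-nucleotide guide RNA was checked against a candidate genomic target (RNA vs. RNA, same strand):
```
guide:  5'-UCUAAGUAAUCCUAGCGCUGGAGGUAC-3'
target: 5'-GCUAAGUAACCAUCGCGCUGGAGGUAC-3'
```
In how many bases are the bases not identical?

Comparing position by position, 4 bases differ: 1 (U/G), 10 (U/C), 12 (C/A), 14 (A/C).

4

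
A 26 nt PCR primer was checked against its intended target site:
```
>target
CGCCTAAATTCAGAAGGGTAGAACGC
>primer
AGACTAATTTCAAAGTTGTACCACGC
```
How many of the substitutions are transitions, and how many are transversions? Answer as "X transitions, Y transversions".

2 transitions, 7 transversions

Mismatches (1-based):
base 1: C→A (pyrimidine→purine, transversion)
base 3: C→A (pyrimidine→purine, transversion)
base 8: A→T (purine→pyrimidine, transversion)
base 13: G→A (purine→purine, transition)
base 15: A→G (purine→purine, transition)
base 16: G→T (purine→pyrimidine, transversion)
base 17: G→T (purine→pyrimidine, transversion)
base 21: G→C (purine→pyrimidine, transversion)
base 22: A→C (purine→pyrimidine, transversion)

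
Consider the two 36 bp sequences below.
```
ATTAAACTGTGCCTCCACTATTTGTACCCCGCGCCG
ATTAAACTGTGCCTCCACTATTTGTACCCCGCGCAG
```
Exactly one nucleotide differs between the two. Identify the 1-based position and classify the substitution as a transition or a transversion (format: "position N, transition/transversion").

position 35, transversion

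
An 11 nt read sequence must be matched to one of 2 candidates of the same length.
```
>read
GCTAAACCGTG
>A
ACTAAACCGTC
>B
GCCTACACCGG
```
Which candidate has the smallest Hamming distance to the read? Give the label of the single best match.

A differs at 2 bases; B differs at 6 bases. The closest is A.

A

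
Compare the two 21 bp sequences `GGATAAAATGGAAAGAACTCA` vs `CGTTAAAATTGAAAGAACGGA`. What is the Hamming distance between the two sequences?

Comparing position by position, 5 positions differ: 1 (G/C), 3 (A/T), 10 (G/T), 19 (T/G), 20 (C/G).

5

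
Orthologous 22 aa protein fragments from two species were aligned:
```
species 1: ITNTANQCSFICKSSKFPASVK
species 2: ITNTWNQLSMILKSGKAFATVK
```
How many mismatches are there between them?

8

Comparing position by position, 8 positions differ: 5 (A/W), 8 (C/L), 10 (F/M), 12 (C/L), 15 (S/G), 17 (F/A), 18 (P/F), 20 (S/T).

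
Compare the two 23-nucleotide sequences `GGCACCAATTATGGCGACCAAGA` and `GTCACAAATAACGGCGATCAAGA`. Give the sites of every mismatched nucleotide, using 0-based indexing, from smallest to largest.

1, 5, 9, 11, 17

Differences at site 1 (G→T), site 5 (C→A), site 9 (T→A), site 11 (T→C), site 17 (C→T).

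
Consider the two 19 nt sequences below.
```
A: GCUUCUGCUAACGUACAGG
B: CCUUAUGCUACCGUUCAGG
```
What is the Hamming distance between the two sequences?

Mismatches (1-based): site 1: G→C; site 5: C→A; site 11: A→C; site 15: A→U.

4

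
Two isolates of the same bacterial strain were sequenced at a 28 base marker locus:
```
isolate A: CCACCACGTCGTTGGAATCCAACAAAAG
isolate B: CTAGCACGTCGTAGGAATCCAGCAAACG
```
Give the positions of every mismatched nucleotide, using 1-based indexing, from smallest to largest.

2, 4, 13, 22, 27

Differences at position 2 (C→T), position 4 (C→G), position 13 (T→A), position 22 (A→G), position 27 (A→C).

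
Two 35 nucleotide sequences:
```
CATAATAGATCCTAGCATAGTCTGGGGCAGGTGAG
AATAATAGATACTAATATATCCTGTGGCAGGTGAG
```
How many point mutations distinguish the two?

Comparing position by position, 7 bases differ: 1 (C/A), 11 (C/A), 15 (G/A), 16 (C/T), 20 (G/T), 21 (T/C), 25 (G/T).

7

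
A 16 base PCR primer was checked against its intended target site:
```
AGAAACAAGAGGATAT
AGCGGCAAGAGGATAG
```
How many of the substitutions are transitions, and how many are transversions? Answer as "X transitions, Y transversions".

Transitions (purine↔purine or pyrimidine↔pyrimidine): 4 A→G, 5 A→G.
Transversions (purine↔pyrimidine): 3 A→C, 16 T→G.

2 transitions, 2 transversions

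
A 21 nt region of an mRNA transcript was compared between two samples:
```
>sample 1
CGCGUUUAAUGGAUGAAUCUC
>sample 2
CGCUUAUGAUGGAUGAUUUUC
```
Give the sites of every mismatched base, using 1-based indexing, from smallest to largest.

Differences at site 4 (G→U), site 6 (U→A), site 8 (A→G), site 17 (A→U), site 19 (C→U).

4, 6, 8, 17, 19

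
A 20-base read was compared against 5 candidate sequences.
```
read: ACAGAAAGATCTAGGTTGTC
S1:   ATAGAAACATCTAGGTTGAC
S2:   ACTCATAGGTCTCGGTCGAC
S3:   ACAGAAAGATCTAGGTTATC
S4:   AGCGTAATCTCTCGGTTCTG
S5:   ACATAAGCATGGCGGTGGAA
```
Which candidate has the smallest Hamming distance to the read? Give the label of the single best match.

S3

Hamming distances to read — S1: 3; S2: 7; S3: 1; S4: 8; S5: 9.
Smallest is S3 with 1 mismatch.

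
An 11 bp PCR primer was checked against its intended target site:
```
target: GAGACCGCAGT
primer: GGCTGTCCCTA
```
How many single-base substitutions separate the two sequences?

9

The sequences differ at positions 2, 3, 4, 5, 6, 7, 9, 10, 11 (1-based) — 9 in total.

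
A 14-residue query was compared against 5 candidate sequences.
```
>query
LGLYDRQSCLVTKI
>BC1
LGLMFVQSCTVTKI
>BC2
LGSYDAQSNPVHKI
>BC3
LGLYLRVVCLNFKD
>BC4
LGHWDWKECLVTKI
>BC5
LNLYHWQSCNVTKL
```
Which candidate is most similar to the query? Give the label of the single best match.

BC1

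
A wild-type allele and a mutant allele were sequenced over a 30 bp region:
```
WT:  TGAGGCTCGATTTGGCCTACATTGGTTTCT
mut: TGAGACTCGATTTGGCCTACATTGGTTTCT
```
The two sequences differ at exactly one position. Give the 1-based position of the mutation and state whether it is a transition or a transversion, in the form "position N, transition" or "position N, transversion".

position 5, transition

Position 5 changes G→A. G is a purine and A is a purine, so this is a transition.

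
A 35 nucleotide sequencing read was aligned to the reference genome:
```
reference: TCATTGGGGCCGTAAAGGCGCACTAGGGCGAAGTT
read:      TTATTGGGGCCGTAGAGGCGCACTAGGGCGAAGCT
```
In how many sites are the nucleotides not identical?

3

The sequences differ at sites 2, 15, 34 (1-based) — 3 in total.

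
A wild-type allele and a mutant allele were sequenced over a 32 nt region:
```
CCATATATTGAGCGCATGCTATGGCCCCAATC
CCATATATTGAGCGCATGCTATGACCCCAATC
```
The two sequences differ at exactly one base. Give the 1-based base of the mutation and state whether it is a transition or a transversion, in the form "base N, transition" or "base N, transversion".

base 24, transition

Base 24 changes G→A. G is a purine and A is a purine, so this is a transition.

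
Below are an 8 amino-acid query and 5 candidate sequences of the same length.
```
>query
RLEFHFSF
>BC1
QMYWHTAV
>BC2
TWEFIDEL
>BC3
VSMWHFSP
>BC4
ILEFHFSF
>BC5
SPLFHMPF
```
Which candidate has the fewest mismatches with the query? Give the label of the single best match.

Hamming distances to query — BC1: 7; BC2: 6; BC3: 5; BC4: 1; BC5: 5.
Smallest is BC4 with 1 mismatch.

BC4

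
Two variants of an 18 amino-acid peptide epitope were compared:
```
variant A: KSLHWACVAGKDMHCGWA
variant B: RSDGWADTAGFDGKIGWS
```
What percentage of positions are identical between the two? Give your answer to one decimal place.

44.4%

10 positions differ (1, 3, 4, 7, 8, 11, 13, 14, 15, 18), so 8 of 18 match: 8/18 = 44.44%.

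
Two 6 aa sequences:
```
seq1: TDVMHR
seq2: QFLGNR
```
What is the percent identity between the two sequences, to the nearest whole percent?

17%

Mismatches at positions 1, 2, 3, 4, 5 (1-based): 5 of 6.
Identical positions: 1/6 = 16.67% → 17%.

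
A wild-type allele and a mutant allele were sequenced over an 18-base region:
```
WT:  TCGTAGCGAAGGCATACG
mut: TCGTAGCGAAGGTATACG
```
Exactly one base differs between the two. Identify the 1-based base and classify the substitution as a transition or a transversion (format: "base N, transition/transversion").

Base 13 changes C→T. C is a pyrimidine and T is a pyrimidine, so this is a transition.

base 13, transition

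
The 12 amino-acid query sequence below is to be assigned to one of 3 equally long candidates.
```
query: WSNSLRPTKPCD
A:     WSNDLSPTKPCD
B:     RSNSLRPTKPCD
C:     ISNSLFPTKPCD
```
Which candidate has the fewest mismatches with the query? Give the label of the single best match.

B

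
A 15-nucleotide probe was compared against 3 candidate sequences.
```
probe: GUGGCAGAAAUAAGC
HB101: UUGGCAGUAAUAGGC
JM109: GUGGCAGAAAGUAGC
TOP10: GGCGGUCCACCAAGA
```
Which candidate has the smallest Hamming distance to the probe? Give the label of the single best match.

Hamming distances to probe — HB101: 3; JM109: 2; TOP10: 9.
Smallest is JM109 with 2 mismatches.

JM109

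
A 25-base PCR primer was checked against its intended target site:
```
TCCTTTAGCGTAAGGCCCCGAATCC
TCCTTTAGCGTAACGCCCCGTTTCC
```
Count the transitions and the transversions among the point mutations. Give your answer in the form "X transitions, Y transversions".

0 transitions, 3 transversions

Transitions (purine↔purine or pyrimidine↔pyrimidine): none.
Transversions (purine↔pyrimidine): 14 G→C, 21 A→T, 22 A→T.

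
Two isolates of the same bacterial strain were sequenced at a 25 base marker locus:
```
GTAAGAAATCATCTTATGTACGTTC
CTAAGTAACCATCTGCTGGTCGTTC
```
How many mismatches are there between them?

Mismatches (1-based): base 1: G→C; base 6: A→T; base 9: T→C; base 15: T→G; base 16: A→C; base 19: T→G; base 20: A→T.

7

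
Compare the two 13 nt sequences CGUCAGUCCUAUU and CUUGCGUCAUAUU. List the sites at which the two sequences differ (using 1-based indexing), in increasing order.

Scanning 1-based: 2: G/U; 4: C/G; 5: A/C; 9: C/A.

2, 4, 5, 9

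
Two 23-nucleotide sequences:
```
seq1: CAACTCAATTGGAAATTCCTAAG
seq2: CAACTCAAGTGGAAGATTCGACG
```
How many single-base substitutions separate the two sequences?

6

Mismatches (1-based): position 9: T→G; position 15: A→G; position 16: T→A; position 18: C→T; position 20: T→G; position 22: A→C.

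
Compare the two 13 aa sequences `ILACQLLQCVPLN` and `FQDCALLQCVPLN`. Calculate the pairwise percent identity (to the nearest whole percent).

69%

4 positions differ (1, 2, 3, 5), so 9 of 13 match: 9/13 = 69.23%.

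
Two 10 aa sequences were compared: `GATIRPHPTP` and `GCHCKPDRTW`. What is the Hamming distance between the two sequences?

7

Mismatches (1-based): position 2: A→C; position 3: T→H; position 4: I→C; position 5: R→K; position 7: H→D; position 8: P→R; position 10: P→W.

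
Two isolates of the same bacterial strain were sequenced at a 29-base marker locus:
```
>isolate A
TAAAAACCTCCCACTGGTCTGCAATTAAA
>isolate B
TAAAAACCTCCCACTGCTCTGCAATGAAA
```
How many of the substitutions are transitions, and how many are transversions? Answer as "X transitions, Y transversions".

0 transitions, 2 transversions

Mismatches (1-based):
position 17: G→C (purine→pyrimidine, transversion)
position 26: T→G (pyrimidine→purine, transversion)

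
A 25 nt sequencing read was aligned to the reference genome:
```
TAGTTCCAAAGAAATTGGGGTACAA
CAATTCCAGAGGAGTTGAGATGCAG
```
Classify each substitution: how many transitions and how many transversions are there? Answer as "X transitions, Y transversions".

Mismatches (1-based):
site 1: T→C (pyrimidine→pyrimidine, transition)
site 3: G→A (purine→purine, transition)
site 9: A→G (purine→purine, transition)
site 12: A→G (purine→purine, transition)
site 14: A→G (purine→purine, transition)
site 18: G→A (purine→purine, transition)
site 20: G→A (purine→purine, transition)
site 22: A→G (purine→purine, transition)
site 25: A→G (purine→purine, transition)

9 transitions, 0 transversions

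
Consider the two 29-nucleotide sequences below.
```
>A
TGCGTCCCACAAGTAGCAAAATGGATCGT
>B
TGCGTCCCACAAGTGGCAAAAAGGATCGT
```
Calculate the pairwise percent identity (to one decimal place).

2 positions differ (15, 22), so 27 of 29 match: 27/29 = 93.1%.

93.1%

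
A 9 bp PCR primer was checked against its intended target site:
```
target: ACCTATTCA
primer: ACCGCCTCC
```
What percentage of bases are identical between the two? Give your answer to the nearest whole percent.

Mismatches at positions 4, 5, 6, 9 (1-based): 4 of 9.
Identical positions: 5/9 = 55.56% → 56%.

56%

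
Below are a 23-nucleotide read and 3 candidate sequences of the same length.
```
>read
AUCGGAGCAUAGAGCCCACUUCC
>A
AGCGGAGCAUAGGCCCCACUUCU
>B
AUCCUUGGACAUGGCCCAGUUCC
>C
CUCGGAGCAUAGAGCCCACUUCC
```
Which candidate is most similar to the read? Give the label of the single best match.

C

A differs at 4 bases; B differs at 8 bases; C differs at 1 base. The closest is C.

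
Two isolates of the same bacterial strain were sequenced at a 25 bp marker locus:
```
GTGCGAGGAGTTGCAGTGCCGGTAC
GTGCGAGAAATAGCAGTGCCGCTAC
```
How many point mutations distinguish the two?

4

Comparing position by position, 4 sites differ: 8 (G/A), 10 (G/A), 12 (T/A), 22 (G/C).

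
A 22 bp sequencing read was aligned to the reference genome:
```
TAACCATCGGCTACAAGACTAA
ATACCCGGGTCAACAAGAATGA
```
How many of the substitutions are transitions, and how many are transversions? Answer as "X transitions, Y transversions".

1 transition, 8 transversions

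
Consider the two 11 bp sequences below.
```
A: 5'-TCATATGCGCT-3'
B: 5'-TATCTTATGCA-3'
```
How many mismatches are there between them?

7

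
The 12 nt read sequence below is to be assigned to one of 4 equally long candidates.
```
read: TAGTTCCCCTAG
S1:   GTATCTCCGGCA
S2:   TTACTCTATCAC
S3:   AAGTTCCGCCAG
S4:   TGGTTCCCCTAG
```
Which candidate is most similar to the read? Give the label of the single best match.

S4

S1 differs at 9 bases; S2 differs at 8 bases; S3 differs at 3 bases; S4 differs at 1 base. The closest is S4.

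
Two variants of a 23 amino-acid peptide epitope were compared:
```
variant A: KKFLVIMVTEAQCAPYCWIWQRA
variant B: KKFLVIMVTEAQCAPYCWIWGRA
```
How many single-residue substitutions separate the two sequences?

Mismatches (1-based): residue 21: Q→G.

1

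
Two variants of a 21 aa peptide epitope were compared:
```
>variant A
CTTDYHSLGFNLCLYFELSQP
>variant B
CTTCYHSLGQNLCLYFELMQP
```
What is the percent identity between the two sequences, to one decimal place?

Mismatches at positions 4, 10, 19 (1-based): 3 of 21.
Identical positions: 18/21 = 85.71% → 85.7%.

85.7%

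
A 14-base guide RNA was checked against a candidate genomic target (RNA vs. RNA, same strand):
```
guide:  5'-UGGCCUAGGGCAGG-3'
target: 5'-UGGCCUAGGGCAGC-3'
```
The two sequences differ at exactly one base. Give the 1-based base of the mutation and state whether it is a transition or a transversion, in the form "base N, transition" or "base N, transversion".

Base 14 changes G→C. G is a purine and C is a pyrimidine, so this is a transversion.

base 14, transversion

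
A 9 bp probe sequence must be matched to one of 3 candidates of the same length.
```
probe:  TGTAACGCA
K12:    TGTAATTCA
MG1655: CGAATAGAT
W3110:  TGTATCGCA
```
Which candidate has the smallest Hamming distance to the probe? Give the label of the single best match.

W3110

Hamming distances to probe — K12: 2; MG1655: 6; W3110: 1.
Smallest is W3110 with 1 mismatch.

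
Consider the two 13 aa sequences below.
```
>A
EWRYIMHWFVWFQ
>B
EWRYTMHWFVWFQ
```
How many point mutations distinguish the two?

The sequences differ at positions 5 (1-based) — 1 in total.

1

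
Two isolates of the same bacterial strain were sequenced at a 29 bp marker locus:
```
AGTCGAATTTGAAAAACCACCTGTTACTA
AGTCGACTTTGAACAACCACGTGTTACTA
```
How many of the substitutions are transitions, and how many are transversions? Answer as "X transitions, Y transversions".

0 transitions, 3 transversions

Mismatches (1-based):
position 7: A→C (purine→pyrimidine, transversion)
position 14: A→C (purine→pyrimidine, transversion)
position 21: C→G (pyrimidine→purine, transversion)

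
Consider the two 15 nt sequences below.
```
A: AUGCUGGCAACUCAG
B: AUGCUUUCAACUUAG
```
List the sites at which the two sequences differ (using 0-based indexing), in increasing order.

Scanning 0-based: 5: G/U; 6: G/U; 12: C/U.

5, 6, 12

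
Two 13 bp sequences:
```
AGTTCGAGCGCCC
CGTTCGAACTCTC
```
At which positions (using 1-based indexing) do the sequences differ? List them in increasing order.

1, 8, 10, 12

Differences at position 1 (A→C), position 8 (G→A), position 10 (G→T), position 12 (C→T).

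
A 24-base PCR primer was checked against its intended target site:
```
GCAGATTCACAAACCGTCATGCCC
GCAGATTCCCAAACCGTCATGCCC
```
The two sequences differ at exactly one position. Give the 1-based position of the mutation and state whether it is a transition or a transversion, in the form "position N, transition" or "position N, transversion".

The sequences differ only at position 9: A→C (purine→pyrimidine), a transversion.

position 9, transversion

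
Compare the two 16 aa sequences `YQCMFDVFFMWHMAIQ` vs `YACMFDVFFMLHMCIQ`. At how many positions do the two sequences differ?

3

Mismatches (1-based): position 2: Q→A; position 11: W→L; position 14: A→C.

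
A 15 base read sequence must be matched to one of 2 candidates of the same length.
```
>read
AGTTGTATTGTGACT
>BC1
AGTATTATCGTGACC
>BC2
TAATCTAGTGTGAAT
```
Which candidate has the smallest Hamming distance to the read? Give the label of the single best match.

BC1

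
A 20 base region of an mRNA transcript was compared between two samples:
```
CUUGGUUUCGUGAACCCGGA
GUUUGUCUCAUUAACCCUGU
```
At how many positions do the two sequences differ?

Mismatches (1-based): position 1: C→G; position 4: G→U; position 7: U→C; position 10: G→A; position 12: G→U; position 18: G→U; position 20: A→U.

7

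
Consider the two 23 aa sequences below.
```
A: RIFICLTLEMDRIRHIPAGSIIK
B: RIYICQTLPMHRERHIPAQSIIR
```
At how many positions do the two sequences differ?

7

Mismatches (1-based): position 3: F→Y; position 6: L→Q; position 9: E→P; position 11: D→H; position 13: I→E; position 19: G→Q; position 23: K→R.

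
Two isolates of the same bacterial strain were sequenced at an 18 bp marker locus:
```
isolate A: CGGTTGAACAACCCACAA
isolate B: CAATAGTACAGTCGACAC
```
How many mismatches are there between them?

8

Comparing position by position, 8 positions differ: 2 (G/A), 3 (G/A), 5 (T/A), 7 (A/T), 11 (A/G), 12 (C/T), 14 (C/G), 18 (A/C).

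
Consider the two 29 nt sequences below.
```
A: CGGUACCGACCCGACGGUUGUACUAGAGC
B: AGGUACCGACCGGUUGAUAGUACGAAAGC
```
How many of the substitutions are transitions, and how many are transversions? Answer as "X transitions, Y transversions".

3 transitions, 5 transversions

Mismatches (1-based):
site 1: C→A (pyrimidine→purine, transversion)
site 12: C→G (pyrimidine→purine, transversion)
site 14: A→U (purine→pyrimidine, transversion)
site 15: C→U (pyrimidine→pyrimidine, transition)
site 17: G→A (purine→purine, transition)
site 19: U→A (pyrimidine→purine, transversion)
site 24: U→G (pyrimidine→purine, transversion)
site 26: G→A (purine→purine, transition)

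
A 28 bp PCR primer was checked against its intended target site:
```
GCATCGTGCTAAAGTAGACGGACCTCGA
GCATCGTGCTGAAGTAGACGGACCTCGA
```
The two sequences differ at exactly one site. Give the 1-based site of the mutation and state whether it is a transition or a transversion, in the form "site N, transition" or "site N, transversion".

Site 11 changes A→G. A is a purine and G is a purine, so this is a transition.

site 11, transition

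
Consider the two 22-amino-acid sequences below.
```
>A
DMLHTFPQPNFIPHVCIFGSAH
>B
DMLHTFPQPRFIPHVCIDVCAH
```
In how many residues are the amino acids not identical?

4

The sequences differ at residues 10, 18, 19, 20 (1-based) — 4 in total.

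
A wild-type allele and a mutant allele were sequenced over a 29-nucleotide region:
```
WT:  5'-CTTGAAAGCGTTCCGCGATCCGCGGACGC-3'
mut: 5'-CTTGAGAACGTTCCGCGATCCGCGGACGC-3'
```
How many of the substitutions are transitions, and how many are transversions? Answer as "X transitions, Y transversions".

2 transitions, 0 transversions

Transitions (purine↔purine or pyrimidine↔pyrimidine): 6 A→G, 8 G→A.
Transversions (purine↔pyrimidine): none.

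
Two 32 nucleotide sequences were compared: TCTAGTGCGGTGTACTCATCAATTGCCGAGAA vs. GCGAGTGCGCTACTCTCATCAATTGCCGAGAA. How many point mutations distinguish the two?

6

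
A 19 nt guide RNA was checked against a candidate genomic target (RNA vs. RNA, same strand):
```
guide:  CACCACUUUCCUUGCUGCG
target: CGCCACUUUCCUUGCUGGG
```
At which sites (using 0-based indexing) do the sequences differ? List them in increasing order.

1, 17

Scanning 0-based: 1: A/G; 17: C/G.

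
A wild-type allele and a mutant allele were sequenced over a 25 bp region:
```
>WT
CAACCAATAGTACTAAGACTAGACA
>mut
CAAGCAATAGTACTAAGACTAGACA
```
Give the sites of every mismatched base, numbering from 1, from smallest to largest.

4

Scanning 1-based: 4: C/G.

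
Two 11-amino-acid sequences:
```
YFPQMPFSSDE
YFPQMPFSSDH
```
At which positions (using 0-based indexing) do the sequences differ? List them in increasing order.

10

Differences at position 10 (E→H).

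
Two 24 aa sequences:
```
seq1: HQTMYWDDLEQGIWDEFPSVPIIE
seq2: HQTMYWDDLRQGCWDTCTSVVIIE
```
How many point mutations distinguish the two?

6

Mismatches (1-based): position 10: E→R; position 13: I→C; position 16: E→T; position 17: F→C; position 18: P→T; position 21: P→V.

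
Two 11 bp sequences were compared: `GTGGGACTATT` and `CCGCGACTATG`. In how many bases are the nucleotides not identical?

4

The sequences differ at bases 1, 2, 4, 11 (1-based) — 4 in total.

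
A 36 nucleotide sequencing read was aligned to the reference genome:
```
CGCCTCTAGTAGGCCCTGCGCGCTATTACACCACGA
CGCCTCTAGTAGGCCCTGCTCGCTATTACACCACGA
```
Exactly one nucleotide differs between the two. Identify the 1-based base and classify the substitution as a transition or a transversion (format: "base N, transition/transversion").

base 20, transversion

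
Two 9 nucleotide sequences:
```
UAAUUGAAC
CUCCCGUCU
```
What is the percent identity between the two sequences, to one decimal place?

11.1%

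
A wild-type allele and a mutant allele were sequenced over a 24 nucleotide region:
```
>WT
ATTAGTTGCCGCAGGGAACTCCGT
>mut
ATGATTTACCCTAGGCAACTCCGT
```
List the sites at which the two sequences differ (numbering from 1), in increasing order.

3, 5, 8, 11, 12, 16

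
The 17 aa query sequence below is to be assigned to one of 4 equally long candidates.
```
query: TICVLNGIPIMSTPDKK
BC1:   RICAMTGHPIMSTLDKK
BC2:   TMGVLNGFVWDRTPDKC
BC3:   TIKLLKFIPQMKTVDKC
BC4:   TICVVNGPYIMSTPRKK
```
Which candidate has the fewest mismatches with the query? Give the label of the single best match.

BC4

Hamming distances to query — BC1: 6; BC2: 8; BC3: 8; BC4: 4.
Smallest is BC4 with 4 mismatches.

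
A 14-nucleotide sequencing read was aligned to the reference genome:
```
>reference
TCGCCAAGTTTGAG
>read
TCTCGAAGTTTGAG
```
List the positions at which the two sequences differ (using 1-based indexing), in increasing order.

Differences at position 3 (G→T), position 5 (C→G).

3, 5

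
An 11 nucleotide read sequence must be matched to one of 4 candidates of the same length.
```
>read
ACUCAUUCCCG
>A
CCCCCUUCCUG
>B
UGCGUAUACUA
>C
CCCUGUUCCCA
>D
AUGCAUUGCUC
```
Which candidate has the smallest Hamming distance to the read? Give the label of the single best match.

A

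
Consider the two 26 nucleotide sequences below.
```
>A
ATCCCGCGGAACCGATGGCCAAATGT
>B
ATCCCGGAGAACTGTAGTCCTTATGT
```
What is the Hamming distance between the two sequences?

8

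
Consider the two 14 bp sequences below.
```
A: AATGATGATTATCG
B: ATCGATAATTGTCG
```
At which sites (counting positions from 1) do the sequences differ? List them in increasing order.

Differences at site 2 (A→T), site 3 (T→C), site 7 (G→A), site 11 (A→G).

2, 3, 7, 11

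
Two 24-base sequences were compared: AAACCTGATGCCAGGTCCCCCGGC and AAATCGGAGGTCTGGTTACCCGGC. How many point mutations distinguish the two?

7

The sequences differ at positions 4, 6, 9, 11, 13, 17, 18 (1-based) — 7 in total.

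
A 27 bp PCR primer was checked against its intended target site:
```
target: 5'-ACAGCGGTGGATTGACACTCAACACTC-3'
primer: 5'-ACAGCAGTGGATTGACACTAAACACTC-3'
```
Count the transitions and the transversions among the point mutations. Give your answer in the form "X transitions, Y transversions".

1 transition, 1 transversion

Transitions (purine↔purine or pyrimidine↔pyrimidine): 6 G→A.
Transversions (purine↔pyrimidine): 20 C→A.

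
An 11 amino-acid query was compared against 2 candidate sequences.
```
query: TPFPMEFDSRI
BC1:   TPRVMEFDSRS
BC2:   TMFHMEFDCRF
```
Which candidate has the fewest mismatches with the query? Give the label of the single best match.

Hamming distances to query — BC1: 3; BC2: 4.
Smallest is BC1 with 3 mismatches.

BC1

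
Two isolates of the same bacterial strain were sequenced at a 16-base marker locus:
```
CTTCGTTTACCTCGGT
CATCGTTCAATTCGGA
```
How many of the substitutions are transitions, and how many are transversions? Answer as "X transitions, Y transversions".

Transitions (purine↔purine or pyrimidine↔pyrimidine): 8 T→C, 11 C→T.
Transversions (purine↔pyrimidine): 2 T→A, 10 C→A, 16 T→A.

2 transitions, 3 transversions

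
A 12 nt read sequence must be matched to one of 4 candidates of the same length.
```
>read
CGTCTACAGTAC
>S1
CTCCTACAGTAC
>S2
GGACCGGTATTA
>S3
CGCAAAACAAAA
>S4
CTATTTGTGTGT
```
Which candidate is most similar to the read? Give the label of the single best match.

S1 differs at 2 bases; S2 differs at 9 bases; S3 differs at 8 bases; S4 differs at 8 bases. The closest is S1.

S1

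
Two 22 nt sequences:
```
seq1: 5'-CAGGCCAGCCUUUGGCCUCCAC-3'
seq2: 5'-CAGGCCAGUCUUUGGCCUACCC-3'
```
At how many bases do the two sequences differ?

Comparing position by position, 3 bases differ: 9 (C/U), 19 (C/A), 21 (A/C).

3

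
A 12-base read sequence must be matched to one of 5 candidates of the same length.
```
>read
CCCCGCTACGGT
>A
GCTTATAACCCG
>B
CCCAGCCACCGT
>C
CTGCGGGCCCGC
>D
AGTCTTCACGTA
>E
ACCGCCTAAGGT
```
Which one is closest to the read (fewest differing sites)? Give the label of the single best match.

A differs at 9 sites; B differs at 3 sites; C differs at 7 sites; D differs at 8 sites; E differs at 4 sites. The closest is B.

B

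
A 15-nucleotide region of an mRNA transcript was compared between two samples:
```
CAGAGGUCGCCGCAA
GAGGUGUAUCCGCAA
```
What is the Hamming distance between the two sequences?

The sequences differ at bases 1, 4, 5, 8, 9 (1-based) — 5 in total.

5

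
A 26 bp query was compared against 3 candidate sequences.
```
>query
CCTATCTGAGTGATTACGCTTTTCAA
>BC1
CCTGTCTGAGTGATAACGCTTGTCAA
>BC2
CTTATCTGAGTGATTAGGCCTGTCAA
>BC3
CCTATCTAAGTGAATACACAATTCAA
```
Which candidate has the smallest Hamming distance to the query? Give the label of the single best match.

BC1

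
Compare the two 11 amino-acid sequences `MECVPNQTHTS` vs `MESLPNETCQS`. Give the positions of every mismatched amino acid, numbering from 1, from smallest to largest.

3, 4, 7, 9, 10

Scanning 1-based: 3: C/S; 4: V/L; 7: Q/E; 9: H/C; 10: T/Q.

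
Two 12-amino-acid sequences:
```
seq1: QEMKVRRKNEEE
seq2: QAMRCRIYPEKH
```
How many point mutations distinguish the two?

Comparing position by position, 8 positions differ: 2 (E/A), 4 (K/R), 5 (V/C), 7 (R/I), 8 (K/Y), 9 (N/P), 11 (E/K), 12 (E/H).

8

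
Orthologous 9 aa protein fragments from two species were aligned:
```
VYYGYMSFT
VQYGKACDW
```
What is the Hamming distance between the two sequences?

6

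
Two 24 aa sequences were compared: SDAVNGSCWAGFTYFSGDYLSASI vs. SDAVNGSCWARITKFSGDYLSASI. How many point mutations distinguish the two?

3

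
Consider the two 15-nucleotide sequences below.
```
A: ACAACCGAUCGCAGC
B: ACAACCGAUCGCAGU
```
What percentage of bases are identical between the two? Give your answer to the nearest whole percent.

Mismatch at position 15 (1-based): 1 of 15.
Identical positions: 14/15 = 93.33% → 93%.

93%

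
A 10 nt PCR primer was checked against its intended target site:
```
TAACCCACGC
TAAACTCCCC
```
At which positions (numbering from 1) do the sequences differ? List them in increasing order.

Scanning 1-based: 4: C/A; 6: C/T; 7: A/C; 9: G/C.

4, 6, 7, 9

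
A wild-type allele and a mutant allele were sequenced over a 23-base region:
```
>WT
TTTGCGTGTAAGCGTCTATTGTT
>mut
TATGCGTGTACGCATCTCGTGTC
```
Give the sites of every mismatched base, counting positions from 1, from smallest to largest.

Scanning 1-based: 2: T/A; 11: A/C; 14: G/A; 18: A/C; 19: T/G; 23: T/C.

2, 11, 14, 18, 19, 23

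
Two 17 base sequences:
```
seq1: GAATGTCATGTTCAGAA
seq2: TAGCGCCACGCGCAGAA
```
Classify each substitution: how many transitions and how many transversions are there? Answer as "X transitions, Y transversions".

5 transitions, 2 transversions

Transitions (purine↔purine or pyrimidine↔pyrimidine): 3 A→G, 4 T→C, 6 T→C, 9 T→C, 11 T→C.
Transversions (purine↔pyrimidine): 1 G→T, 12 T→G.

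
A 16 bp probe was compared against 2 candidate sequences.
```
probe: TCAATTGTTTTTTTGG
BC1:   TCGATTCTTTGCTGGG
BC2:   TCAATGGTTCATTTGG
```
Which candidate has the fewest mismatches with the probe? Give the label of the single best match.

BC2

BC1 differs at 5 sites; BC2 differs at 3 sites. The closest is BC2.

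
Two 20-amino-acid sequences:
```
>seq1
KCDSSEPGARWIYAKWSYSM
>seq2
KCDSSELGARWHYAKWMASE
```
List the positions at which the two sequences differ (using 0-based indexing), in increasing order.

Scanning 0-based: 6: P/L; 11: I/H; 16: S/M; 17: Y/A; 19: M/E.

6, 11, 16, 17, 19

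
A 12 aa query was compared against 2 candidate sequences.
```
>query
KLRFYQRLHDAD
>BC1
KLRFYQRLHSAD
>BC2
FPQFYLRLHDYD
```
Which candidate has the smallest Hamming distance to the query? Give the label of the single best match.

Hamming distances to query — BC1: 1; BC2: 5.
Smallest is BC1 with 1 mismatch.

BC1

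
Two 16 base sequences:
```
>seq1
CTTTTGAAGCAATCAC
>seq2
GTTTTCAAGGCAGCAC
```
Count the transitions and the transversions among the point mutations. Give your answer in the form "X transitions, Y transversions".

0 transitions, 5 transversions

Transitions (purine↔purine or pyrimidine↔pyrimidine): none.
Transversions (purine↔pyrimidine): 1 C→G, 6 G→C, 10 C→G, 11 A→C, 13 T→G.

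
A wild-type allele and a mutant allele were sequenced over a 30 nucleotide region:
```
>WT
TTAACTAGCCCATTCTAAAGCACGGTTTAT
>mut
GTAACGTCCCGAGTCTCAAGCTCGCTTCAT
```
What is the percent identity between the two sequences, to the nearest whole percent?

67%

10 positions differ (1, 6, 7, 8, 11, 13, 17, 22, 25, 28), so 20 of 30 match: 20/30 = 66.67%.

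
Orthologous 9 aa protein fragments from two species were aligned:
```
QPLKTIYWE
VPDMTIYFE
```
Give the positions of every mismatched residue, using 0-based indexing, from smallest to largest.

0, 2, 3, 7

Scanning 0-based: 0: Q/V; 2: L/D; 3: K/M; 7: W/F.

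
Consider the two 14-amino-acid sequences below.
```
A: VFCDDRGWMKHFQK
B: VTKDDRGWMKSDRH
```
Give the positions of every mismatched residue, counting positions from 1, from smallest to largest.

2, 3, 11, 12, 13, 14

Differences at position 2 (F→T), position 3 (C→K), position 11 (H→S), position 12 (F→D), position 13 (Q→R), position 14 (K→H).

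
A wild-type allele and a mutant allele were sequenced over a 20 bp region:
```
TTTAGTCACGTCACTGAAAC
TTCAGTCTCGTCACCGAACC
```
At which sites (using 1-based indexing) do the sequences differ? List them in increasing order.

Differences at site 3 (T→C), site 8 (A→T), site 15 (T→C), site 19 (A→C).

3, 8, 15, 19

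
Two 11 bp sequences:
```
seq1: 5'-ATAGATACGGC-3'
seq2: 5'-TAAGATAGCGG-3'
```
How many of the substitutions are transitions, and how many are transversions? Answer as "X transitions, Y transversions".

0 transitions, 5 transversions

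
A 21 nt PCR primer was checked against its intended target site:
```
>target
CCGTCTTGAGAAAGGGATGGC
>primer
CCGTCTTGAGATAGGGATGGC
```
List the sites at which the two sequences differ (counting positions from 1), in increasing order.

12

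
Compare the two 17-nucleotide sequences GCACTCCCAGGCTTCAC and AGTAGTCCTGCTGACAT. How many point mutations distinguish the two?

12

The sequences differ at sites 1, 2, 3, 4, 5, 6, 9, 11, 12, 13, 14, 17 (1-based) — 12 in total.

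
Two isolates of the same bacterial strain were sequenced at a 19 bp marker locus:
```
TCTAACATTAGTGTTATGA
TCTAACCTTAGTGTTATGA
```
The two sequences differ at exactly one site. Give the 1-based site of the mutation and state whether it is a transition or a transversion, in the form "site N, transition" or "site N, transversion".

site 7, transversion

The sequences differ only at site 7: A→C (purine→pyrimidine), a transversion.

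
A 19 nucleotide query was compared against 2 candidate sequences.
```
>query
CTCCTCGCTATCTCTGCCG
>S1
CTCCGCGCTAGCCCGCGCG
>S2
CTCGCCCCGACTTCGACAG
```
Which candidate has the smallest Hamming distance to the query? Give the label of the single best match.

S1 differs at 6 positions; S2 differs at 9 positions. The closest is S1.

S1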